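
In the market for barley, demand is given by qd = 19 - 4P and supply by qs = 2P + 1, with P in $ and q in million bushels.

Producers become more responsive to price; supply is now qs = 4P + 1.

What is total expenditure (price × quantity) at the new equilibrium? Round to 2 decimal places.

Before the shock: 19 - 4P = 2P + 1 ⇒ 18 = 6P ⇒ P = 3, q = 7.
With the change applied: demand qd = 19 - 4P, supply qs = 4P + 1.
Setting them equal: 19 - 4P = 4P + 1 → 18 = 8P, so P = 2.25 and q = 10.
New expenditure = 2.25 × 10 = 22.50.

22.50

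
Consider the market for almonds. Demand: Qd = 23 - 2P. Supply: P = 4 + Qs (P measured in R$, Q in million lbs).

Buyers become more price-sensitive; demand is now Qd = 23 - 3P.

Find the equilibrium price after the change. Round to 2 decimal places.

Solve the original market: 23 - 2P = P - 4, hence P = 9 and Q = 5.
The shock moves the curves to Qd = 23 - 3P and Qs = P - 4.
Equate the new curves: 23 - 3P = P - 4, giving 27 = 4P, P = 6.75, Q = 2.75.

6.75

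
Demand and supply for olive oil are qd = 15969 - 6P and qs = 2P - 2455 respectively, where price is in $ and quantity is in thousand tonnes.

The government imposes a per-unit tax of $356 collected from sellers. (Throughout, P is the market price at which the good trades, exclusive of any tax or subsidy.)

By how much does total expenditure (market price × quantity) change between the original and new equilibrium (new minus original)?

-1085889

Before the shock: 15969 - 6P = 2P - 2455 ⇒ 18424 = 8P ⇒ P = 2303, q = 2151.
Since sellers keep the price net of the tax, the effective supply curve becomes qs = 2P - 3167.
New equilibrium: 15969 - 6P = 2P - 3167 ⇒ 19136 = 8P ⇒ P = 2392, q = 1617.
Expenditure moves from 2303×2151 = 4953753 to 2392×1617 = 3867864; change = -1085889.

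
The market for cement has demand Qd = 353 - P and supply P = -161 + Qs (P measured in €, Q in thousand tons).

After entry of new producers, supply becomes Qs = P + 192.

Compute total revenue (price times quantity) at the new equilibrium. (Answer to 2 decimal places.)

Original equilibrium: 353 - P = P + 161 gives 192 = 2P, so P = 96 and Q = 257.
The shock moves the curves to Qd = 353 - P and Qs = P + 192.
Clearing the new market: 353 - P = P + 192, so P = 80.5 and Q = 272.5.
New expenditure = 80.5 × 272.5 = 21936.25.

21936.25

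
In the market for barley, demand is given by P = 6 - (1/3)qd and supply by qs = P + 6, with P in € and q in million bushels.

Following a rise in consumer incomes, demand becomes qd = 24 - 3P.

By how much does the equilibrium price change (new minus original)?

+1.5

Initially, 18 - 3P = P + 6, so 12 = 4P and P = 3, q = 9.
The shock moves the curves to qd = 24 - 3P and qs = P + 6.
Equate the new curves: 24 - 3P = P + 6, giving 18 = 4P, P = 4.5, q = 10.5.
ΔP = 4.5 − 3 = +1.5.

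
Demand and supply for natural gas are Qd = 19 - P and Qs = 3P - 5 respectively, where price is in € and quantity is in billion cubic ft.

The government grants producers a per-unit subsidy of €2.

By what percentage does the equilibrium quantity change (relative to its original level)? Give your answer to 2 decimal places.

+11.54

Initially, 19 - P = 3P - 5, so 24 = 4P and P = 6, Q = 13.
Since sellers receive the price plus the subsidy, the effective supply curve becomes Qs = 3P + 1.
New equilibrium: 19 - P = 3P + 1 ⇒ 18 = 4P ⇒ P = 4.5, Q = 14.5.
%ΔQ = (14.5 − 13) / 13 × 100 = +11.54%.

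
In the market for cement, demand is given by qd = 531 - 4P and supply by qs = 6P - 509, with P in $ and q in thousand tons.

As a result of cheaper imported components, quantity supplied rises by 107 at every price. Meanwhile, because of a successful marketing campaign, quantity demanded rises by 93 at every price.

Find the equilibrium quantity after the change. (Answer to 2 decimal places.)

213.60

Initially, 531 - 4P = 6P - 509, so 1040 = 10P and P = 104, q = 115.
After the shift, demand is qd = 624 - 4P and supply is qs = 6P - 402.
Equate the new curves: 624 - 4P = 6P - 402, giving 1026 = 10P, P = 102.6, q = 213.6.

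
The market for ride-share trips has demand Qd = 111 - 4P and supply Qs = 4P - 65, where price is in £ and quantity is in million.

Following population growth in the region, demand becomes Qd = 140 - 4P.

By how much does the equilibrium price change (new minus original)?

Solve the original market: 111 - 4P = 4P - 65, hence P = 22 and Q = 23.
The new curves are Qd = 140 - 4P (demand) and Qs = 4P - 65 (supply).
Clearing the new market: 140 - 4P = 4P - 65, so P = 25.625 and Q = 37.5.
ΔP = 25.625 − 22 = +3.625.

+3.625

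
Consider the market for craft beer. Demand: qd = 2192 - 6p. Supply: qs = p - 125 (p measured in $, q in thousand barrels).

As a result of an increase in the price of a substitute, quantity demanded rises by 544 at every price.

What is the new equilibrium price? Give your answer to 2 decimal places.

408.71

Initially, 2192 - 6p = p - 125, so 2317 = 7p and p = 331, q = 206.
After the shift, demand is qd = 2736 - 6p and supply is qs = p - 125.
New equilibrium: 2736 - 6p = p - 125 ⇒ 2861 = 7p ⇒ p = 2861/7 ≈ 408.7143, q = 1986/7 ≈ 283.7143.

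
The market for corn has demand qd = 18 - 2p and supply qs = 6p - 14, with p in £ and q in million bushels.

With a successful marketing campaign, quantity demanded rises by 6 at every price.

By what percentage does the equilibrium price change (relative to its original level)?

Original equilibrium: 18 - 2p = 6p - 14 gives 32 = 8p, so p = 4 and q = 10.
With the change applied: demand qd = 24 - 2p, supply qs = 6p - 14.
Equate the new curves: 24 - 2p = 6p - 14, giving 38 = 8p, p = 4.75, q = 14.5.
%Δp = (4.75 − 4) / 4 × 100 = +18.75%.

+18.75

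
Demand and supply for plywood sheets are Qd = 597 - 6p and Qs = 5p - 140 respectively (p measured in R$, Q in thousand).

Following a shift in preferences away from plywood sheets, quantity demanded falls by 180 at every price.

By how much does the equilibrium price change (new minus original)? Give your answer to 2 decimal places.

-16.36

Original equilibrium: 597 - 6p = 5p - 140 gives 737 = 11p, so p = 67 and Q = 195.
After the shift, demand is Qd = 417 - 6p and supply is Qs = 5p - 140.
New equilibrium: 417 - 6p = 5p - 140 ⇒ 557 = 11p ⇒ p = 557/11 ≈ 50.6364, Q = 1245/11 ≈ 113.1818.
Δp = 50.6364 − 67 = -16.36.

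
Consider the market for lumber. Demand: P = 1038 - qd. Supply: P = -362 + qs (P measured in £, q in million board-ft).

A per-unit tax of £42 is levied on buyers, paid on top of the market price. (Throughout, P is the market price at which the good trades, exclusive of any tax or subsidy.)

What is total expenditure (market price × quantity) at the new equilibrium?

215243

Solve the original market: 1038 - P = P + 362, hence P = 338 and q = 700.
Since buyers pay the price plus the tax, the effective demand curve becomes qd = 996 - P.
Setting them equal: 996 - P = P + 362 → 634 = 2P, so P = 317 and q = 679.
New expenditure = 317 × 679 = 215243.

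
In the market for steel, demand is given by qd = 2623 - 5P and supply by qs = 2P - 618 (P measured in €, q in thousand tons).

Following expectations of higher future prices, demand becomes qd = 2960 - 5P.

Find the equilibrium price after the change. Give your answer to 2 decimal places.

511.14

Before the shock: 2623 - 5P = 2P - 618 ⇒ 3241 = 7P ⇒ P = 463, q = 308.
The shock moves the curves to qd = 2960 - 5P and qs = 2P - 618.
Clearing the new market: 2960 - 5P = 2P - 618, so P = 3578/7 ≈ 511.1429 and q = 2830/7 ≈ 404.2857.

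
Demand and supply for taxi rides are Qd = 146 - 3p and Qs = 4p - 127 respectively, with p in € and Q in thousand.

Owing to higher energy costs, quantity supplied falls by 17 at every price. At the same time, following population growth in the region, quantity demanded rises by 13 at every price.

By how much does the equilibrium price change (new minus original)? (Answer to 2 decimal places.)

Initially, 146 - 3p = 4p - 127, so 273 = 7p and p = 39, Q = 29.
The new curves are Qd = 159 - 3p (demand) and Qs = 4p - 144 (supply).
New equilibrium: 159 - 3p = 4p - 144 ⇒ 303 = 7p ⇒ p = 303/7 ≈ 43.2857, Q = 204/7 ≈ 29.1429.
Δp = 43.2857 − 39 = +4.29.

+4.29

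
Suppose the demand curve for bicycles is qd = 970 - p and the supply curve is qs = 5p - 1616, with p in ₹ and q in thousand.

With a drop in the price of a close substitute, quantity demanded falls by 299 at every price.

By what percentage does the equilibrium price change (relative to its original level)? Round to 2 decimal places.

-11.56

Original equilibrium: 970 - p = 5p - 1616 gives 2586 = 6p, so p = 431 and q = 539.
The new curves are qd = 671 - p (demand) and qs = 5p - 1616 (supply).
Clearing the new market: 671 - p = 5p - 1616, so p = 2287/6 ≈ 381.1667 and q = 1739/6 ≈ 289.8333.
%Δp = (381.1667 − 431) / 431 × 100 = -11.56%.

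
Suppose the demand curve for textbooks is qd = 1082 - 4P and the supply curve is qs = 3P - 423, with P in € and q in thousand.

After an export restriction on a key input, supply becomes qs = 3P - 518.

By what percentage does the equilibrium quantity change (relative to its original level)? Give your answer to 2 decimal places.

-24.45

Original equilibrium: 1082 - 4P = 3P - 423 gives 1505 = 7P, so P = 215 and q = 222.
The shock moves the curves to qd = 1082 - 4P and qs = 3P - 518.
New equilibrium: 1082 - 4P = 3P - 518 ⇒ 1600 = 7P ⇒ P = 1600/7 ≈ 228.5714, q = 1174/7 ≈ 167.7143.
%Δq = (167.7143 − 222) / 222 × 100 = -24.45%.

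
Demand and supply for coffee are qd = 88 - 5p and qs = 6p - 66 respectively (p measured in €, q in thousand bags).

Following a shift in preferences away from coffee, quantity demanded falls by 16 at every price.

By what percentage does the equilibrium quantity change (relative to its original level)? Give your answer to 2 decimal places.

-48.48

Initially, 88 - 5p = 6p - 66, so 154 = 11p and p = 14, q = 18.
After the shift, demand is qd = 72 - 5p and supply is qs = 6p - 66.
Setting them equal: 72 - 5p = 6p - 66 → 138 = 11p, so p = 138/11 ≈ 12.5455 and q = 102/11 ≈ 9.2727.
%Δq = (9.2727 − 18) / 18 × 100 = -48.48%.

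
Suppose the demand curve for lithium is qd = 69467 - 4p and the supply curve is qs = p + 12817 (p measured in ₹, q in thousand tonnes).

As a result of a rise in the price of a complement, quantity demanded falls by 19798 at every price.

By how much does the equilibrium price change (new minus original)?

Original equilibrium: 69467 - 4p = p + 12817 gives 56650 = 5p, so p = 11330 and q = 24147.
With the change applied: demand qd = 49669 - 4p, supply qs = p + 12817.
Equate the new curves: 49669 - 4p = p + 12817, giving 36852 = 5p, p = 7370.4, q = 20187.4.
Δp = 7370.4 − 11330 = -3959.6.

-3959.6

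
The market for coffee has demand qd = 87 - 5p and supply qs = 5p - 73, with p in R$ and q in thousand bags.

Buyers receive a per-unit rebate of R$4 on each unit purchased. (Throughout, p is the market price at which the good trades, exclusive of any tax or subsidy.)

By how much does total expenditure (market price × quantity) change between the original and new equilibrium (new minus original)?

+194

Original equilibrium: 87 - 5p = 5p - 73 gives 160 = 10p, so p = 16 and q = 7.
Since buyers' out-of-pocket price is the market price minus the rebate, the effective demand curve becomes qd = 107 - 5p.
Clearing the new market: 107 - 5p = 5p - 73, so p = 18 and q = 17.
Expenditure moves from 16×7 = 112 to 18×17 = 306; change = +194.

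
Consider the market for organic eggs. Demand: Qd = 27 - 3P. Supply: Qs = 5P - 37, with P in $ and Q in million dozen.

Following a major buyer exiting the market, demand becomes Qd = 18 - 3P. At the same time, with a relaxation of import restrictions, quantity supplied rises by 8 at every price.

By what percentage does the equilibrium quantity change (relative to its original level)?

Solve the original market: 27 - 3P = 5P - 37, hence P = 8 and Q = 3.
The new curves are Qd = 18 - 3P (demand) and Qs = 5P - 29 (supply).
Equate the new curves: 18 - 3P = 5P - 29, giving 47 = 8P, P = 5.875, Q = 0.375.
%ΔQ = (0.375 − 3) / 3 × 100 = -87.5%.

-87.5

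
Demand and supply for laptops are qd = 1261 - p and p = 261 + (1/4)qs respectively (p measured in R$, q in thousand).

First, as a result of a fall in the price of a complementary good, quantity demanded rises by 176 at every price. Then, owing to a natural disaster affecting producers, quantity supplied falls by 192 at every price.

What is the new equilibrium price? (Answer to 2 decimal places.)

Original equilibrium: 1261 - p = 4p - 1044 gives 2305 = 5p, so p = 461 and q = 800.
The new curves are qd = 1437 - p (demand) and qs = 4p - 1236 (supply).
Clearing the new market: 1437 - p = 4p - 1236, so p = 534.6 and q = 902.4.

534.60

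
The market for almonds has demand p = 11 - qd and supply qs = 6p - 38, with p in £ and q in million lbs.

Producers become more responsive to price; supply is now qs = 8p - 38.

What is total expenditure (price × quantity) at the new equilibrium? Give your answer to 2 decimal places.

30.25

Initially, 11 - p = 6p - 38, so 49 = 7p and p = 7, q = 4.
With the change applied: demand qd = 11 - p, supply qs = 8p - 38.
Clearing the new market: 11 - p = 8p - 38, so p = 49/9 ≈ 5.4444 and q = 50/9 ≈ 5.5556.
New expenditure = 5.4444 × 5.5556 = 30.25.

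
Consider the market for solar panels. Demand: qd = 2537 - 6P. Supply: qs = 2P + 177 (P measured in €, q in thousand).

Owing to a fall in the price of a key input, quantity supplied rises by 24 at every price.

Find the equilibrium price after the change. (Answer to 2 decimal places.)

292.00

Solve the original market: 2537 - 6P = 2P + 177, hence P = 295 and q = 767.
The new curves are qd = 2537 - 6P (demand) and qs = 2P + 201 (supply).
New equilibrium: 2537 - 6P = 2P + 201 ⇒ 2336 = 8P ⇒ P = 292, q = 785.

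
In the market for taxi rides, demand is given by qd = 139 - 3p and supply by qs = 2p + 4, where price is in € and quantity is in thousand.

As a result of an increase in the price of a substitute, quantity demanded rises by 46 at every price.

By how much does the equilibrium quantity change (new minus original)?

Original equilibrium: 139 - 3p = 2p + 4 gives 135 = 5p, so p = 27 and q = 58.
After the shift, demand is qd = 185 - 3p and supply is qs = 2p + 4.
Equate the new curves: 185 - 3p = 2p + 4, giving 181 = 5p, p = 36.2, q = 76.4.
Δq = 76.4 − 58 = +18.4.

+18.4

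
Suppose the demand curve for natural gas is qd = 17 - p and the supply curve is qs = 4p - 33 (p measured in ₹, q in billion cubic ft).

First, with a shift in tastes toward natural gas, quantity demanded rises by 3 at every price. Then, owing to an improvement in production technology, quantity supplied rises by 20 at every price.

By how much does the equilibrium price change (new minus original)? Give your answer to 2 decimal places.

Before the shock: 17 - p = 4p - 33 ⇒ 50 = 5p ⇒ p = 10, q = 7.
After the shift, demand is qd = 20 - p and supply is qs = 4p - 13.
Equate the new curves: 20 - p = 4p - 13, giving 33 = 5p, p = 6.6, q = 13.4.
Δp = 6.6 − 10 = -3.40.

-3.40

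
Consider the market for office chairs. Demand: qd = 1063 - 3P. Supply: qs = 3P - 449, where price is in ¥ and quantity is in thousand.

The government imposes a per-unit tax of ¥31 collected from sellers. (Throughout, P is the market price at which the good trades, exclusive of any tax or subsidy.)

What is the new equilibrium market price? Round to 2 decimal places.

267.50

Initially, 1063 - 3P = 3P - 449, so 1512 = 6P and P = 252, q = 307.
Since sellers keep the price net of the tax, the effective supply curve becomes qs = 3P - 542.
New equilibrium: 1063 - 3P = 3P - 542 ⇒ 1605 = 6P ⇒ P = 267.5, q = 260.5.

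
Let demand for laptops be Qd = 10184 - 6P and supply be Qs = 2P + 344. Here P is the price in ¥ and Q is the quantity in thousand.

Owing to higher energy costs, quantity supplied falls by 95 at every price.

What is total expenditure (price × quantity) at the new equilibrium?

3393733.90625

Solve the original market: 10184 - 6P = 2P + 344, hence P = 1230 and Q = 2804.
After the shift, demand is Qd = 10184 - 6P and supply is Qs = 2P + 249.
New equilibrium: 10184 - 6P = 2P + 249 ⇒ 9935 = 8P ⇒ P = 1241.875, Q = 2732.75.
New expenditure = 1241.875 × 2732.75 = 3393733.90625.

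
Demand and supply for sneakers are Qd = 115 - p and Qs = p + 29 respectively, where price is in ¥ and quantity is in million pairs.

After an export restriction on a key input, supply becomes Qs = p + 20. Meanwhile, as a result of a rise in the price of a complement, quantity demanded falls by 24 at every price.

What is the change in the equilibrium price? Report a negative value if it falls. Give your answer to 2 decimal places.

-7.50

Initially, 115 - p = p + 29, so 86 = 2p and p = 43, Q = 72.
The shock moves the curves to Qd = 91 - p and Qs = p + 20.
Equate the new curves: 91 - p = p + 20, giving 71 = 2p, p = 35.5, Q = 55.5.
Δp = 35.5 − 43 = -7.50.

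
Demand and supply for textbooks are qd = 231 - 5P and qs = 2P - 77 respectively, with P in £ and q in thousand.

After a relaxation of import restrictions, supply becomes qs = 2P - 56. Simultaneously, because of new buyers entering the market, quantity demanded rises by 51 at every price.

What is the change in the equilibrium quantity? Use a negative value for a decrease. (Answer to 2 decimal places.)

Original equilibrium: 231 - 5P = 2P - 77 gives 308 = 7P, so P = 44 and q = 11.
With the change applied: demand qd = 282 - 5P, supply qs = 2P - 56.
Equate the new curves: 282 - 5P = 2P - 56, giving 338 = 7P, P = 338/7 ≈ 48.2857, q = 284/7 ≈ 40.5714.
Δq = 40.5714 − 11 = +29.57.

+29.57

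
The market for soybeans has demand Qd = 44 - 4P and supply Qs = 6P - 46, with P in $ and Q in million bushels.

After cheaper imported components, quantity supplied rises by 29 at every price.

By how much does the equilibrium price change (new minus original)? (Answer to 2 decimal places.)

Before the shock: 44 - 4P = 6P - 46 ⇒ 90 = 10P ⇒ P = 9, Q = 8.
After the shift, demand is Qd = 44 - 4P and supply is Qs = 6P - 17.
Clearing the new market: 44 - 4P = 6P - 17, so P = 6.1 and Q = 19.6.
ΔP = 6.1 − 9 = -2.90.

-2.90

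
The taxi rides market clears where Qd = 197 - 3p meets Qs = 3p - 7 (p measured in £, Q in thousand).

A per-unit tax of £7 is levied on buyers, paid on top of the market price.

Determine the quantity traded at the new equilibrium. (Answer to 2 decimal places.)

Solve the original market: 197 - 3p = 3p - 7, hence p = 34 and Q = 95.
Since buyers pay the price plus the tax, the effective demand curve becomes Qd = 176 - 3p.
Setting them equal: 176 - 3p = 3p - 7 → 183 = 6p, so p = 30.5 and Q = 84.5.

84.50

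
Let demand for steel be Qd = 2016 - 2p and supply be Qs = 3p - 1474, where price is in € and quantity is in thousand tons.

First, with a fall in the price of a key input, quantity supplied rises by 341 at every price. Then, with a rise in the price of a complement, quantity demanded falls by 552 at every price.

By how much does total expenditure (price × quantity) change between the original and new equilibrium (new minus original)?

-211911.12

Initially, 2016 - 2p = 3p - 1474, so 3490 = 5p and p = 698, Q = 620.
With the change applied: demand Qd = 1464 - 2p, supply Qs = 3p - 1133.
Setting them equal: 1464 - 2p = 3p - 1133 → 2597 = 5p, so p = 519.4 and Q = 425.2.
Expenditure moves from 698×620 = 432760 to 519.4×425.2 = 220848.88; change = -211911.12.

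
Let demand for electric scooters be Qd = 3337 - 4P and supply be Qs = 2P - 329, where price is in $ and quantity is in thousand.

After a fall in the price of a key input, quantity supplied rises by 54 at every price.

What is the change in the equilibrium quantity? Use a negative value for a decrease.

Before the shock: 3337 - 4P = 2P - 329 ⇒ 3666 = 6P ⇒ P = 611, Q = 893.
The shock moves the curves to Qd = 3337 - 4P and Qs = 2P - 275.
Clearing the new market: 3337 - 4P = 2P - 275, so P = 602 and Q = 929.
ΔQ = 929 − 893 = +36.

+36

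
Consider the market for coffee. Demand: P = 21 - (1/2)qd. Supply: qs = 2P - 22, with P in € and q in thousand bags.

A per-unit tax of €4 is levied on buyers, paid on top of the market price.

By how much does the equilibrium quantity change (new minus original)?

-4

Original equilibrium: 42 - 2P = 2P - 22 gives 64 = 4P, so P = 16 and q = 10.
Since buyers pay the price plus the tax, the effective demand curve becomes qd = 34 - 2P.
Clearing the new market: 34 - 2P = 2P - 22, so P = 14 and q = 6.
Δq = 6 − 10 = -4.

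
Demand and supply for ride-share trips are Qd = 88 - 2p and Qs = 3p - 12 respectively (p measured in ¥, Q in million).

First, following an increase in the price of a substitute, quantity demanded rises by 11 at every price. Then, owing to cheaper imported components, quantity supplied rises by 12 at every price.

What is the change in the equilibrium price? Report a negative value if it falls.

-0.2

Initially, 88 - 2p = 3p - 12, so 100 = 5p and p = 20, Q = 48.
After the shift, demand is Qd = 99 - 2p and supply is Qs = 3p.
New equilibrium: 99 - 2p = 3p ⇒ 99 = 5p ⇒ p = 19.8, Q = 59.4.
Δp = 19.8 − 20 = -0.2.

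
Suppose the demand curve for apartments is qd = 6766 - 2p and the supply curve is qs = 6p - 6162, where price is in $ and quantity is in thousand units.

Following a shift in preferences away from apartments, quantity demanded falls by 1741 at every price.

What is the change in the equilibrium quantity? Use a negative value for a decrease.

-1305.75

Solve the original market: 6766 - 2p = 6p - 6162, hence p = 1616 and q = 3534.
The new curves are qd = 5025 - 2p (demand) and qs = 6p - 6162 (supply).
New equilibrium: 5025 - 2p = 6p - 6162 ⇒ 11187 = 8p ⇒ p = 1398.375, q = 2228.25.
Δq = 2228.25 − 3534 = -1305.75.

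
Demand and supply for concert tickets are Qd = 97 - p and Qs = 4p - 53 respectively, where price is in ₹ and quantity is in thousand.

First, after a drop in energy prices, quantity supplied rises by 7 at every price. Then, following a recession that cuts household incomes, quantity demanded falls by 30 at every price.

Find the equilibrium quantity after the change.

Original equilibrium: 97 - p = 4p - 53 gives 150 = 5p, so p = 30 and Q = 67.
The new curves are Qd = 67 - p (demand) and Qs = 4p - 46 (supply).
New equilibrium: 67 - p = 4p - 46 ⇒ 113 = 5p ⇒ p = 22.6, Q = 44.4.

44.4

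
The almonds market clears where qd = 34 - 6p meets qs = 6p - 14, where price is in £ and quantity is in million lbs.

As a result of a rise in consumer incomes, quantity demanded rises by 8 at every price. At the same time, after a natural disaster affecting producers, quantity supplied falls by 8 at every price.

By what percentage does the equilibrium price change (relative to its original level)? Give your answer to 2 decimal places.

+33.33

Original equilibrium: 34 - 6p = 6p - 14 gives 48 = 12p, so p = 4 and q = 10.
The new curves are qd = 42 - 6p (demand) and qs = 6p - 22 (supply).
Equate the new curves: 42 - 6p = 6p - 22, giving 64 = 12p, p = 16/3 ≈ 5.3333, q = 10.
%Δp = (5.3333 − 4) / 4 × 100 = +33.33%.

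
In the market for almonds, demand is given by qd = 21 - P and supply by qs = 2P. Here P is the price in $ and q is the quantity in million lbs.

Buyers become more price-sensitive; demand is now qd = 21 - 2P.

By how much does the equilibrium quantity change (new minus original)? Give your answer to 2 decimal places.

-3.50

Original equilibrium: 21 - P = 2P gives 21 = 3P, so P = 7 and q = 14.
The new curves are qd = 21 - 2P (demand) and qs = 2P (supply).
Equate the new curves: 21 - 2P = 2P, giving 21 = 4P, P = 5.25, q = 10.5.
Δq = 10.5 − 14 = -3.50.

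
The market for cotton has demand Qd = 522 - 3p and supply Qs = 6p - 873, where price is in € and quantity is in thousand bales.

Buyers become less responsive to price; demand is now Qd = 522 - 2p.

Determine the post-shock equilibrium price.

Before the shock: 522 - 3p = 6p - 873 ⇒ 1395 = 9p ⇒ p = 155, Q = 57.
The shock moves the curves to Qd = 522 - 2p and Qs = 6p - 873.
Clearing the new market: 522 - 2p = 6p - 873, so p = 174.375 and Q = 173.25.

174.375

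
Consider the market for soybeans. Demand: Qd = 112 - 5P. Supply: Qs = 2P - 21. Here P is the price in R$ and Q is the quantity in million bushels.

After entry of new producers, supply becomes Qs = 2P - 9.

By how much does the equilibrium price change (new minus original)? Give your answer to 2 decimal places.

-1.71

Initially, 112 - 5P = 2P - 21, so 133 = 7P and P = 19, Q = 17.
With the change applied: demand Qd = 112 - 5P, supply Qs = 2P - 9.
Clearing the new market: 112 - 5P = 2P - 9, so P = 121/7 ≈ 17.2857 and Q = 179/7 ≈ 25.5714.
ΔP = 17.2857 − 19 = -1.71.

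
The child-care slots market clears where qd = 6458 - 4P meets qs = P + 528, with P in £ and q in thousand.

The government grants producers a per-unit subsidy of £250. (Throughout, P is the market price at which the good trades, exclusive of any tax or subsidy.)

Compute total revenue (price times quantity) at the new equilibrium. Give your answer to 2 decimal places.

2174304.00

Original equilibrium: 6458 - 4P = P + 528 gives 5930 = 5P, so P = 1186 and q = 1714.
Since sellers receive the price plus the subsidy, the effective supply curve becomes qs = P + 778.
New equilibrium: 6458 - 4P = P + 778 ⇒ 5680 = 5P ⇒ P = 1136, q = 1914.
New expenditure = 1136 × 1914 = 2174304.00.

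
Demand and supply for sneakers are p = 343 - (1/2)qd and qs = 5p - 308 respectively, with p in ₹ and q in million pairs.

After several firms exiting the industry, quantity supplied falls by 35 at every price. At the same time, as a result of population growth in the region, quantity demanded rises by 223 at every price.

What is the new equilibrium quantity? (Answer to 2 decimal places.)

Original equilibrium: 686 - 2p = 5p - 308 gives 994 = 7p, so p = 142 and q = 402.
The new curves are qd = 909 - 2p (demand) and qs = 5p - 343 (supply).
New equilibrium: 909 - 2p = 5p - 343 ⇒ 1252 = 7p ⇒ p = 1252/7 ≈ 178.8571, q = 3859/7 ≈ 551.2857.

551.29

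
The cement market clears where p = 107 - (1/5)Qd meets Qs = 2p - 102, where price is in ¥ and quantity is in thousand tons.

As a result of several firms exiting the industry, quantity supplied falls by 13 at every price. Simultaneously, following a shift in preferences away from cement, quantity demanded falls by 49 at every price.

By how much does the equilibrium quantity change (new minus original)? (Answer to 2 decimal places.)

-23.29

Original equilibrium: 535 - 5p = 2p - 102 gives 637 = 7p, so p = 91 and Q = 80.
After the shift, demand is Qd = 486 - 5p and supply is Qs = 2p - 115.
Setting them equal: 486 - 5p = 2p - 115 → 601 = 7p, so p = 601/7 ≈ 85.8571 and Q = 397/7 ≈ 56.7143.
ΔQ = 56.7143 − 80 = -23.29.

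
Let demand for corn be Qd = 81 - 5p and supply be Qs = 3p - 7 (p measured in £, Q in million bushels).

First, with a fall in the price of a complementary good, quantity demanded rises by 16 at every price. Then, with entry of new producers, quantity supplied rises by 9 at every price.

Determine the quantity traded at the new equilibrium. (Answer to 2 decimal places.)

37.63

Solve the original market: 81 - 5p = 3p - 7, hence p = 11 and Q = 26.
The new curves are Qd = 97 - 5p (demand) and Qs = 3p + 2 (supply).
Setting them equal: 97 - 5p = 3p + 2 → 95 = 8p, so p = 11.875 and Q = 37.625.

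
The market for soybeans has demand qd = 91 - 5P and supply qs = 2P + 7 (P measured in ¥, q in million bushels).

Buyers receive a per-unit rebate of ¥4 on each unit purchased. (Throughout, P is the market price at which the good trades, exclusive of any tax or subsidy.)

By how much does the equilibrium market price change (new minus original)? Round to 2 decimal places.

Before the shock: 91 - 5P = 2P + 7 ⇒ 84 = 7P ⇒ P = 12, q = 31.
Since buyers' out-of-pocket price is the market price minus the rebate, the effective demand curve becomes qd = 111 - 5P.
Setting them equal: 111 - 5P = 2P + 7 → 104 = 7P, so P = 104/7 ≈ 14.8571 and q = 257/7 ≈ 36.7143.
ΔP = 14.8571 − 12 = +2.86.

+2.86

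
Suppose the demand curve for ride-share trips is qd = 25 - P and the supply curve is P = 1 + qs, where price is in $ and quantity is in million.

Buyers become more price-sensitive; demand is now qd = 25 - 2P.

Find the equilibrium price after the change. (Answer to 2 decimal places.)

8.67

Before the shock: 25 - P = P - 1 ⇒ 26 = 2P ⇒ P = 13, q = 12.
The shock moves the curves to qd = 25 - 2P and qs = P - 1.
Setting them equal: 25 - 2P = P - 1 → 26 = 3P, so P = 26/3 ≈ 8.6667 and q = 23/3 ≈ 7.6667.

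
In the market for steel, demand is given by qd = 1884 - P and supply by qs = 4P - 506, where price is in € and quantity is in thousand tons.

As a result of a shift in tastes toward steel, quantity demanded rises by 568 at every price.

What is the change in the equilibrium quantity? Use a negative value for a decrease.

+454.4

Before the shock: 1884 - P = 4P - 506 ⇒ 2390 = 5P ⇒ P = 478, q = 1406.
After the shift, demand is qd = 2452 - P and supply is qs = 4P - 506.
Clearing the new market: 2452 - P = 4P - 506, so P = 591.6 and q = 1860.4.
Δq = 1860.4 − 1406 = +454.4.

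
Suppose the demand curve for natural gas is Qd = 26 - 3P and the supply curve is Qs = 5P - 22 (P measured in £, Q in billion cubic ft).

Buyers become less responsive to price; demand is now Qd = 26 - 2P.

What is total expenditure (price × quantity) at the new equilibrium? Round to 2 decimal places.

Initially, 26 - 3P = 5P - 22, so 48 = 8P and P = 6, Q = 8.
After the shift, demand is Qd = 26 - 2P and supply is Qs = 5P - 22.
New equilibrium: 26 - 2P = 5P - 22 ⇒ 48 = 7P ⇒ P = 48/7 ≈ 6.8571, Q = 86/7 ≈ 12.2857.
New expenditure = 6.8571 × 12.2857 = 84.24.

84.24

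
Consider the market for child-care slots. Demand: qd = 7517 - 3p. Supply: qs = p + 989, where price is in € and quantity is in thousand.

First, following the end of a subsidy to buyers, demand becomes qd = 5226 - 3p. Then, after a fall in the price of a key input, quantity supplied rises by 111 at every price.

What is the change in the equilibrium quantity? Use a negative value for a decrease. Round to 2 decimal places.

Initially, 7517 - 3p = p + 989, so 6528 = 4p and p = 1632, q = 2621.
The new curves are qd = 5226 - 3p (demand) and qs = p + 1100 (supply).
Setting them equal: 5226 - 3p = p + 1100 → 4126 = 4p, so p = 1031.5 and q = 2131.5.
Δq = 2131.5 − 2621 = -489.50.

-489.50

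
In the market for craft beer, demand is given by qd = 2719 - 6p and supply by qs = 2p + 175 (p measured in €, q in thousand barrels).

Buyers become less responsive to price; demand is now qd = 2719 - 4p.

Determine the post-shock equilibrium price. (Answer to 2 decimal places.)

Original equilibrium: 2719 - 6p = 2p + 175 gives 2544 = 8p, so p = 318 and q = 811.
After the shift, demand is qd = 2719 - 4p and supply is qs = 2p + 175.
Equate the new curves: 2719 - 4p = 2p + 175, giving 2544 = 6p, p = 424, q = 1023.

424.00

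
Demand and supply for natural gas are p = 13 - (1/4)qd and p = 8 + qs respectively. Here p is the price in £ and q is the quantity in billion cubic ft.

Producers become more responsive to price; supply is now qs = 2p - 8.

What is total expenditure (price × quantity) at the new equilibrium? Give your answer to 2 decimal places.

120.00

Original equilibrium: 52 - 4p = p - 8 gives 60 = 5p, so p = 12 and q = 4.
After the shift, demand is qd = 52 - 4p and supply is qs = 2p - 8.
Setting them equal: 52 - 4p = 2p - 8 → 60 = 6p, so p = 10 and q = 12.
New expenditure = 10 × 12 = 120.00.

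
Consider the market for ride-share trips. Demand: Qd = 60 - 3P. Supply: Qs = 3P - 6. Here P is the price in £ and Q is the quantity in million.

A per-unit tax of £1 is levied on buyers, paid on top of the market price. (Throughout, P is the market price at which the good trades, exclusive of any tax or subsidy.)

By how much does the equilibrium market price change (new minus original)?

-0.5

Solve the original market: 60 - 3P = 3P - 6, hence P = 11 and Q = 27.
Since buyers pay the price plus the tax, the effective demand curve becomes Qd = 57 - 3P.
New equilibrium: 57 - 3P = 3P - 6 ⇒ 63 = 6P ⇒ P = 10.5, Q = 25.5.
ΔP = 10.5 − 11 = -0.5.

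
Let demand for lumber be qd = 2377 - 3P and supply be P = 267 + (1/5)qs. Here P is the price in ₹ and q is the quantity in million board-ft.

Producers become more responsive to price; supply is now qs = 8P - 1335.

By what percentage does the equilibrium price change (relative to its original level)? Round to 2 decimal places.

-27.27

Initially, 2377 - 3P = 5P - 1335, so 3712 = 8P and P = 464, q = 985.
The shock moves the curves to qd = 2377 - 3P and qs = 8P - 1335.
Equate the new curves: 2377 - 3P = 8P - 1335, giving 3712 = 11P, P = 3712/11 ≈ 337.4545, q = 15011/11 ≈ 1364.6364.
%ΔP = (337.4545 − 464) / 464 × 100 = -27.27%.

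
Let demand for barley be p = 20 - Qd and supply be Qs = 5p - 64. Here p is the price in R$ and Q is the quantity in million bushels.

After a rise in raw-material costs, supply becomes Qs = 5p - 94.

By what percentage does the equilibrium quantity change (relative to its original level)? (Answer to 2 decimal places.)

-83.33

Original equilibrium: 20 - p = 5p - 64 gives 84 = 6p, so p = 14 and Q = 6.
The new curves are Qd = 20 - p (demand) and Qs = 5p - 94 (supply).
New equilibrium: 20 - p = 5p - 94 ⇒ 114 = 6p ⇒ p = 19, Q = 1.
%ΔQ = (1 − 6) / 6 × 100 = -83.33%.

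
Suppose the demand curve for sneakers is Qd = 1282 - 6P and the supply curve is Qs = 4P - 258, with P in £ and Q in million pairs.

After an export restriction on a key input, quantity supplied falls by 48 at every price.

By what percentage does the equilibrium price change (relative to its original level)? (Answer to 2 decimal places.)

+3.12

Before the shock: 1282 - 6P = 4P - 258 ⇒ 1540 = 10P ⇒ P = 154, Q = 358.
The shock moves the curves to Qd = 1282 - 6P and Qs = 4P - 306.
Setting them equal: 1282 - 6P = 4P - 306 → 1588 = 10P, so P = 158.8 and Q = 329.2.
%ΔP = (158.8 − 154) / 154 × 100 = +3.12%.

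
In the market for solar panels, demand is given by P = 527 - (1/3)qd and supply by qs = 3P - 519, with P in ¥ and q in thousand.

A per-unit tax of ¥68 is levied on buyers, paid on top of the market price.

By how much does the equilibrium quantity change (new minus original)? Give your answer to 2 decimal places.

-102.00

Before the shock: 1581 - 3P = 3P - 519 ⇒ 2100 = 6P ⇒ P = 350, q = 531.
Since buyers pay the price plus the tax, the effective demand curve becomes qd = 1377 - 3P.
Clearing the new market: 1377 - 3P = 3P - 519, so P = 316 and q = 429.
Δq = 429 − 531 = -102.00.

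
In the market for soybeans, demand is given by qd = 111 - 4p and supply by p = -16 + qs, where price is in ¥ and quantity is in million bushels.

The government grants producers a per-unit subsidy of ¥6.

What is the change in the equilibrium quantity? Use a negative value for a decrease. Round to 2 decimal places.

Solve the original market: 111 - 4p = p + 16, hence p = 19 and q = 35.
Since sellers receive the price plus the subsidy, the effective supply curve becomes qs = p + 22.
Setting them equal: 111 - 4p = p + 22 → 89 = 5p, so p = 17.8 and q = 39.8.
Δq = 39.8 − 35 = +4.80.

+4.80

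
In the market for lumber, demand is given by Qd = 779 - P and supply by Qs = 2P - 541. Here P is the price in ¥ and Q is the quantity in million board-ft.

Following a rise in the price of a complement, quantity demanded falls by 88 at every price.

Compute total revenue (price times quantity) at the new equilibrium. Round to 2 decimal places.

Initially, 779 - P = 2P - 541, so 1320 = 3P and P = 440, Q = 339.
With the change applied: demand Qd = 691 - P, supply Qs = 2P - 541.
Setting them equal: 691 - P = 2P - 541 → 1232 = 3P, so P = 1232/3 ≈ 410.6667 and Q = 841/3 ≈ 280.3333.
New expenditure = 410.6667 × 280.3333 = 115123.56.

115123.56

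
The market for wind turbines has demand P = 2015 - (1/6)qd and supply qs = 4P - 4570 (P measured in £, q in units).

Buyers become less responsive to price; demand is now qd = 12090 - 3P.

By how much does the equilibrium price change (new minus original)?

+714

Solve the original market: 12090 - 6P = 4P - 4570, hence P = 1666 and q = 2094.
After the shift, demand is qd = 12090 - 3P and supply is qs = 4P - 4570.
Equate the new curves: 12090 - 3P = 4P - 4570, giving 16660 = 7P, P = 2380, q = 4950.
ΔP = 2380 − 1666 = +714.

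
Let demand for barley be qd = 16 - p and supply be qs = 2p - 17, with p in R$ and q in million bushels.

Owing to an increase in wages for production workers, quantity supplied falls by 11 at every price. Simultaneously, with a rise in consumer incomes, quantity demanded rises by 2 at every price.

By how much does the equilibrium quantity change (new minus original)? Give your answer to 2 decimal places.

Original equilibrium: 16 - p = 2p - 17 gives 33 = 3p, so p = 11 and q = 5.
The new curves are qd = 18 - p (demand) and qs = 2p - 28 (supply).
Equate the new curves: 18 - p = 2p - 28, giving 46 = 3p, p = 46/3 ≈ 15.3333, q = 8/3 ≈ 2.6667.
Δq = 2.6667 − 5 = -2.33.

-2.33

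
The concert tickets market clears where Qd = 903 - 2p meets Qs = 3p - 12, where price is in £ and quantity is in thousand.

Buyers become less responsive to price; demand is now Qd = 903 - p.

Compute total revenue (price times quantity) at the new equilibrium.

154234.6875

Solve the original market: 903 - 2p = 3p - 12, hence p = 183 and Q = 537.
After the shift, demand is Qd = 903 - p and supply is Qs = 3p - 12.
New equilibrium: 903 - p = 3p - 12 ⇒ 915 = 4p ⇒ p = 228.75, Q = 674.25.
New expenditure = 228.75 × 674.25 = 154234.6875.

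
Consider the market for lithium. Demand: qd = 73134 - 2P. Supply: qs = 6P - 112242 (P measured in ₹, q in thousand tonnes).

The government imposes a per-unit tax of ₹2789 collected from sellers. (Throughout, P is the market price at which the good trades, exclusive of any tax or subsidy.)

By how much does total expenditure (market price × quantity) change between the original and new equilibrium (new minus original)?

-49652915.625

Before the shock: 73134 - 2P = 6P - 112242 ⇒ 185376 = 8P ⇒ P = 23172, q = 26790.
Since sellers keep the price net of the tax, the effective supply curve becomes qs = 6P - 128976.
Setting them equal: 73134 - 2P = 6P - 128976 → 202110 = 8P, so P = 25263.75 and q = 22606.5.
Expenditure moves from 23172×26790 = 620777880 to 25263.75×22606.5 = 571124964.375; change = -49652915.625.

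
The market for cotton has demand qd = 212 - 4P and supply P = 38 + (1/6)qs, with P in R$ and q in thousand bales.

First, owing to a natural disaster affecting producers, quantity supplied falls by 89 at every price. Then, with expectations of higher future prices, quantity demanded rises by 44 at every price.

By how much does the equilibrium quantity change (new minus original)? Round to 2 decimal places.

Original equilibrium: 212 - 4P = 6P - 228 gives 440 = 10P, so P = 44 and q = 36.
After the shift, demand is qd = 256 - 4P and supply is qs = 6P - 317.
Setting them equal: 256 - 4P = 6P - 317 → 573 = 10P, so P = 57.3 and q = 26.8.
Δq = 26.8 − 36 = -9.20.

-9.20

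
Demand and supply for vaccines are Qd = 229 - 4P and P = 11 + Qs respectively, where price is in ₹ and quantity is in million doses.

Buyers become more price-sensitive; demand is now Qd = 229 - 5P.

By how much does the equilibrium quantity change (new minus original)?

-8

Initially, 229 - 4P = P - 11, so 240 = 5P and P = 48, Q = 37.
The shock moves the curves to Qd = 229 - 5P and Qs = P - 11.
Equate the new curves: 229 - 5P = P - 11, giving 240 = 6P, P = 40, Q = 29.
ΔQ = 29 − 37 = -8.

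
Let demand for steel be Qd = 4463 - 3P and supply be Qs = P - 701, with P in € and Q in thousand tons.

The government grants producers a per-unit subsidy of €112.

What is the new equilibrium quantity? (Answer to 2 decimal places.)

Solve the original market: 4463 - 3P = P - 701, hence P = 1291 and Q = 590.
Since sellers receive the price plus the subsidy, the effective supply curve becomes Qs = P - 589.
Equate the new curves: 4463 - 3P = P - 589, giving 5052 = 4P, P = 1263, Q = 674.

674.00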